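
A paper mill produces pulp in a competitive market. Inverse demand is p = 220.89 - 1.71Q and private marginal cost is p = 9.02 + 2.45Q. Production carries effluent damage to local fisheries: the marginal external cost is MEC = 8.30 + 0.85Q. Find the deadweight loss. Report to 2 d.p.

Market equilibrium (private): 9.02 + 2.45Q = 220.89 - 1.71Q → Q_m = 50.9303.
Social marginal cost = private MC + MEC = 17.32 + 3.30Q.
Set SMC = demand: 17.32 + 3.30Q = 220.89 - 1.71Q → Q* = 40.6327.
Height of the DWL triangle at Q_m is SMC(Q_m) − demand(Q_m) = MEC(Q_m) = 51.5907.
DWL = ½ × 10.2976 × 51.5907 = 265.6302.

DWL = 265.63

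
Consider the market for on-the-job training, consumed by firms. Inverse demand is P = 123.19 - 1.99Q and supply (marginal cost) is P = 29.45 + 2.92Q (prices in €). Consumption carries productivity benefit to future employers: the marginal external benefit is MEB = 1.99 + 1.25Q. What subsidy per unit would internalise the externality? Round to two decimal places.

Social marginal benefit = demand + MEB = 125.18 - 0.74Q.
Set SMB = MC: 125.18 - 0.74Q = 29.45 + 2.92Q → Q* = 26.1557.
The Pigouvian subsidy equals MEB at Q*: 1.99 + 1.25×26.1557 = 34.6846.

subsidy = €34.68 per unit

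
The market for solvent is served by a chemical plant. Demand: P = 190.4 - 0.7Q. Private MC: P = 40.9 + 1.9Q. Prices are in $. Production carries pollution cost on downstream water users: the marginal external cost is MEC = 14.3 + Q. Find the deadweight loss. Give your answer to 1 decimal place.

Market equilibrium (private): 40.9 + 1.9Q = 190.4 - 0.7Q → Q_m = 57.5000.
Social marginal cost = private MC + MEC = 55.2 + 2.9Q.
Set SMC = demand: 55.2 + 2.9Q = 190.4 - 0.7Q → Q* = 37.5556.
The loss is the area between SMC and demand from Q* to Q_m; with linear curves that's a triangle of height MEC(Q_m).
DWL = ½ × 19.9444 × 71.8000 = 716.0040.

DWL = $716.0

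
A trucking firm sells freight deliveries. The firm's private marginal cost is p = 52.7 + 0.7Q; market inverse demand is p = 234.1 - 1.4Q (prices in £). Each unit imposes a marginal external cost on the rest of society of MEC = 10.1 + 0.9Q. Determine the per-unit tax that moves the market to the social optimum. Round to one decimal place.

tax = £61.5 per unit

Social marginal cost = private MC + MEC = 62.8 + 1.6Q.
Set SMC = demand: 62.8 + 1.6Q = 234.1 - 1.4Q → Q* = 57.1000.
The Pigouvian tax equals MEC at Q*: 10.1 + 0.9×57.1000 = 61.4900.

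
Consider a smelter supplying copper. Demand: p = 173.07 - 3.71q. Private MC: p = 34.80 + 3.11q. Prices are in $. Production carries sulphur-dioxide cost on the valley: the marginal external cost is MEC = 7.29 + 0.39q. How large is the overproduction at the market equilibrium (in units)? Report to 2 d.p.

Market equilibrium (private): 34.80 + 3.11q = 173.07 - 3.71q → q_m = 20.2742.
Social marginal cost = private MC + MEC = 42.09 + 3.50q.
Set SMC = demand: 42.09 + 3.50q = 173.07 - 3.71q → q* = 18.1664.
Gap = |20.2742 − 18.1664| = 2.1078.

2.11 units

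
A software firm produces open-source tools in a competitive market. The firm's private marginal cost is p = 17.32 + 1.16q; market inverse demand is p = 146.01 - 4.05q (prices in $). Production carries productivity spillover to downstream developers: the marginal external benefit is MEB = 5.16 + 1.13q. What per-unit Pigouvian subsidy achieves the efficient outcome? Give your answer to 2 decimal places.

Social marginal cost = private MC − MEB = 12.16 + 0.03q.
Set SMC = demand: 12.16 + 0.03q = 146.01 - 4.05q → q* = 32.8064.
The Pigouvian subsidy equals MEB at q*: 5.16 + 1.13×32.8064 = 42.2312.

subsidy = $42.23 per unit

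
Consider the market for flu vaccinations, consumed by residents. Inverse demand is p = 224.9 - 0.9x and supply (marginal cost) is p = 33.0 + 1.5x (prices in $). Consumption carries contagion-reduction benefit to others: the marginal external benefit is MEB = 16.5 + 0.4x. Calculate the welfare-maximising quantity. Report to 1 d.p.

x* = 104.2

Social marginal benefit = demand + MEB = 241.4 - 0.5x.
Set SMB = MC: 241.4 - 0.5x = 33.0 + 1.5x → x* = 104.2000.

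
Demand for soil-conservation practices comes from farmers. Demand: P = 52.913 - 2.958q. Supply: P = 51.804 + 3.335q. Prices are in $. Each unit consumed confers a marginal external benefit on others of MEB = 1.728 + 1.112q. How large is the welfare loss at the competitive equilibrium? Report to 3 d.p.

DWL = $0.357

Market equilibrium (private): 51.804 + 3.335q = 52.913 - 2.958q → q_m = 0.1762.
Social marginal benefit = demand + MEB = 54.641 - 1.846q.
Set SMB = MC: 54.641 - 1.846q = 51.804 + 3.335q → q* = 0.5476.
The loss is the area between SMB and MC from q* to q_m; with linear curves that's a triangle of height MEB(q_m).
DWL = ½ × 0.3714 × 1.9240 = 0.3573.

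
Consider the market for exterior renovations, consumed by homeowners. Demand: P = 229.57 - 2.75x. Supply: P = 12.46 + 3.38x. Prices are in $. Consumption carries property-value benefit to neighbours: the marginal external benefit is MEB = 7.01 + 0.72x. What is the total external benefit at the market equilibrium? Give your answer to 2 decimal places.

Market equilibrium (private): 12.46 + 3.38x = 229.57 - 2.75x → x_m = 35.4176.
Total external benefit = ∫₀^{x_m} (7.01 + 0.72x) dx = 7.01×35.4176 + ½×0.72×35.4176² = 699.8637.

$699.86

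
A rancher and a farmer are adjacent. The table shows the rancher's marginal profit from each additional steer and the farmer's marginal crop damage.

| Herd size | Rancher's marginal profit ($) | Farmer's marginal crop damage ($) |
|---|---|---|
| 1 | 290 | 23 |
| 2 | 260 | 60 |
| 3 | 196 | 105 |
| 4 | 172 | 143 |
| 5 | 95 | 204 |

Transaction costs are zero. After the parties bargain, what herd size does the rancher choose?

Bargaining reaches the level where marginal profit last exceeds marginal crop damage.
That holds through level 4 (172 ≥ 143) but not at 5 (95 < 204).

4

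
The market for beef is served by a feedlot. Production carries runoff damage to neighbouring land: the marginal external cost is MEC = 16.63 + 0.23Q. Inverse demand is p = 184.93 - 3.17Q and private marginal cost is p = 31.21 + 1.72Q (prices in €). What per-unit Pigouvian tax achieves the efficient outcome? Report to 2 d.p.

tax = €22.79 per unit

Social marginal cost = private MC + MEC = 47.84 + 1.95Q.
Set SMC = demand: 47.84 + 1.95Q = 184.93 - 3.17Q → Q* = 26.7754.
The Pigouvian tax equals MEC at Q*: 16.63 + 0.23×26.7754 = 22.7883.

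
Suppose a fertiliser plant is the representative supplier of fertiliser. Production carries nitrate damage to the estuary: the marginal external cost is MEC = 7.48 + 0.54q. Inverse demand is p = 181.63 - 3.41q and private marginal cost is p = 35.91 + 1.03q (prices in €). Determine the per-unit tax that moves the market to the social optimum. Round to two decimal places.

tax = €22.47 per unit

Social marginal cost = private MC + MEC = 43.39 + 1.57q.
Set SMC = demand: 43.39 + 1.57q = 181.63 - 3.41q → q* = 27.7590.
The Pigouvian tax equals MEC at q*: 7.48 + 0.54×27.7590 = 22.4699.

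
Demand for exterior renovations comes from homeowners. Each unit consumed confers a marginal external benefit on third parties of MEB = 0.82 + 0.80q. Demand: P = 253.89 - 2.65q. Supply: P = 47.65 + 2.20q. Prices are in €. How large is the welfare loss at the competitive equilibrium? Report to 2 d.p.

DWL = €149.85

Market equilibrium (private): 47.65 + 2.20q = 253.89 - 2.65q → q_m = 42.5237.
Social marginal benefit = demand + MEB = 254.71 - 1.85q.
Set SMB = MC: 254.71 - 1.85q = 47.65 + 2.20q → q* = 51.1259.
Height of the DWL triangle at q_m is SMB(q_m) − MC(q_m) = MEB(q_m) = 34.8390.
DWL = ½ × 8.6022 × 34.8390 = 149.8460.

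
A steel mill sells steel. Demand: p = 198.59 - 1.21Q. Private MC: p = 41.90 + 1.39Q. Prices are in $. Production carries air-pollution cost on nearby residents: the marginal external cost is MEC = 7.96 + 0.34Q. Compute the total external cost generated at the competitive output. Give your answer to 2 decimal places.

$1097.14

Market equilibrium (private): 41.90 + 1.39Q = 198.59 - 1.21Q → Q_m = 60.2654.
Total external cost = ∫₀^{Q_m} (7.96 + 0.34Q) dQ = 7.96×60.2654 + ½×0.34×60.2654² = 1097.1387.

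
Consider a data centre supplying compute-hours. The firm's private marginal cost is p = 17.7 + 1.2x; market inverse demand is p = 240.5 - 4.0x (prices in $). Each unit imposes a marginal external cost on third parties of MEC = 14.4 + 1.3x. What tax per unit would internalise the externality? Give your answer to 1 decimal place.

Social marginal cost = private MC + MEC = 32.1 + 2.5x.
Set SMC = demand: 32.1 + 2.5x = 240.5 - 4.0x → x* = 32.0615.
The Pigouvian tax equals MEC at x*: 14.4 + 1.3×32.0615 = 56.0800.

tax = $56.1 per unit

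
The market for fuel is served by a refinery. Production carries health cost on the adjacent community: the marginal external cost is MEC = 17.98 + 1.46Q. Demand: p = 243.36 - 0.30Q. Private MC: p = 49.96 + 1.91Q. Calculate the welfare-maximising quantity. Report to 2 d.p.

Q* = 47.80

Social marginal cost = private MC + MEC = 67.94 + 3.37Q.
Set SMC = demand: 67.94 + 3.37Q = 243.36 - 0.30Q → Q* = 47.7984.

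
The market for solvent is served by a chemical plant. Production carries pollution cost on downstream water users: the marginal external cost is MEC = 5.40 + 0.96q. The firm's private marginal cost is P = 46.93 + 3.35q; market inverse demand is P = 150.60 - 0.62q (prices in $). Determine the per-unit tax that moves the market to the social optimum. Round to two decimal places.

Social marginal cost = private MC + MEC = 52.33 + 4.31q.
Set SMC = demand: 52.33 + 4.31q = 150.60 - 0.62q → q* = 19.9331.
The Pigouvian tax equals MEC at q*: 5.40 + 0.96×19.9331 = 24.5358.

tax = $24.54 per unit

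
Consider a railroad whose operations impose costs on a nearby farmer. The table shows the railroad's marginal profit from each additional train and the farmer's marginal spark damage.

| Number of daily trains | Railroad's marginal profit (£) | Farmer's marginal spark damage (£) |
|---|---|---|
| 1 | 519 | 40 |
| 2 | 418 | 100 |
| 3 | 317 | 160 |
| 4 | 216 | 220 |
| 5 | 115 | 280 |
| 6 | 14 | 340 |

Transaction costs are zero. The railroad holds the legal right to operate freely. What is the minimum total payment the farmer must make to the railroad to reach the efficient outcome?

Left alone the railroad would choose level 6 (marginal profit stays positive).
Efficient level: k* = 3 (marginal profit ≥ marginal spark damage through 3).
The farmer must at least cover the railroad's forgone profit from cutting 6→3: 216 + 115 + 14 = 345.

£345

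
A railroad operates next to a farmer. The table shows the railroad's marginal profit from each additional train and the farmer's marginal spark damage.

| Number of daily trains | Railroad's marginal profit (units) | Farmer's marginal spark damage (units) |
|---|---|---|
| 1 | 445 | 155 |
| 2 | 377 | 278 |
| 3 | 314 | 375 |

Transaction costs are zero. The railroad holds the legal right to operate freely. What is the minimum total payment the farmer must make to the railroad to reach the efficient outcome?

Left alone the railroad would choose level 3 (marginal profit stays positive).
Efficient level: k* = 2 (marginal profit ≥ marginal spark damage through 2).
The farmer must at least cover the railroad's forgone profit from cutting 3→2: 314 = 314.

314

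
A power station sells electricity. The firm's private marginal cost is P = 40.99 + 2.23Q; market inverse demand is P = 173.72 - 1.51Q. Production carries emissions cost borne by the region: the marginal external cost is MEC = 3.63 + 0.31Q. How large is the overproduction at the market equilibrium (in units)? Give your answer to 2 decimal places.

Market equilibrium (private): 40.99 + 2.23Q = 173.72 - 1.51Q → Q_m = 35.4893.
Social marginal cost = private MC + MEC = 44.62 + 2.54Q.
Set SMC = demand: 44.62 + 2.54Q = 173.72 - 1.51Q → Q* = 31.8765.
Gap = |35.4893 − 31.8765| = 3.6128.

3.61 units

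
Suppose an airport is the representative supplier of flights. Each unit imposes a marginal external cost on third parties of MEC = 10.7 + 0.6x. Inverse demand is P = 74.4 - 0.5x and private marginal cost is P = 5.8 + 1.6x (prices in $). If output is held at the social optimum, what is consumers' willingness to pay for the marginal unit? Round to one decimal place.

Social marginal cost = private MC + MEC = 16.5 + 2.2x.
Set SMC = demand: 16.5 + 2.2x = 74.4 - 0.5x → x* = 21.4444.
Consumer price on the demand curve at x*: 74.4 − 0.5×21.4444 = 63.6778.

P = $63.7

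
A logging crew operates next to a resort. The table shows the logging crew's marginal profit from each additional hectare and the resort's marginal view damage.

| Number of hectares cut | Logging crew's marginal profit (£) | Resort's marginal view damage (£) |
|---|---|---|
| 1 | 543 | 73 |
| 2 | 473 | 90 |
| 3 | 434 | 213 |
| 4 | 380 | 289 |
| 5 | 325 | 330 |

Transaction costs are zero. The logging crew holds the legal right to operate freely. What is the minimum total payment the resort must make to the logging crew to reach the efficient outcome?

£325

Left alone the logging crew would choose level 5 (marginal profit stays positive).
Efficient level: k* = 4 (marginal profit ≥ marginal view damage through 4).
The resort must at least cover the logging crew's forgone profit from cutting 5→4: 325 = 325.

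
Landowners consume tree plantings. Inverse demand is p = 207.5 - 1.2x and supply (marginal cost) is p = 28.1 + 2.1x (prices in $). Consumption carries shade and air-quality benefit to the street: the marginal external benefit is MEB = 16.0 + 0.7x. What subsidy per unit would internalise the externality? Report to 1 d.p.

Social marginal benefit = demand + MEB = 223.5 - 0.5x.
Set SMB = MC: 223.5 - 0.5x = 28.1 + 2.1x → x* = 75.1538.
The Pigouvian subsidy equals MEB at x*: 16.0 + 0.7×75.1538 = 68.6077.

subsidy = $68.6 per unit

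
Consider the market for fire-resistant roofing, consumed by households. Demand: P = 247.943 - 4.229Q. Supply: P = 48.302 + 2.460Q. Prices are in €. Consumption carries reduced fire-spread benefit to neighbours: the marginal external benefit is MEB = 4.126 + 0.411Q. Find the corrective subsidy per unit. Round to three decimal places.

Social marginal benefit = demand + MEB = 252.069 - 3.818Q.
Set SMB = MC: 252.069 - 3.818Q = 48.302 + 2.460Q → Q* = 32.4573.
The Pigouvian subsidy equals MEB at Q*: 4.126 + 0.411×32.4573 = 17.4660.

subsidy = €17.466 per unit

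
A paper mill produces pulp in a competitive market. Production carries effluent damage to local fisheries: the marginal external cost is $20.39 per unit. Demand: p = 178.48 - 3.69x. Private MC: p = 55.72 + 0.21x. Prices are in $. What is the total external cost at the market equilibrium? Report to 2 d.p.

$641.81

Market equilibrium (private): 55.72 + 0.21x = 178.48 - 3.69x → x_m = 31.4769.
Total external cost = MEC × x_m = 20.39 × 31.4769 = 641.8140.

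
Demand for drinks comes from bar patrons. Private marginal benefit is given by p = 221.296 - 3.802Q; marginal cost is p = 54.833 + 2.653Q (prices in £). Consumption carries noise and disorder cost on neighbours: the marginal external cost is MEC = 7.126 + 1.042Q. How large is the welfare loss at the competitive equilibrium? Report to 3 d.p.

DWL = £77.085

Market equilibrium (private): 54.833 + 2.653Q = 221.296 - 3.802Q → Q_m = 25.7882.
Social marginal benefit = demand − MEC = 214.170 - 4.844Q.
Set SMB = MC: 214.170 - 4.844Q = 54.833 + 2.653Q → Q* = 21.2534.
The loss is the area between SMB and MC from Q* to Q_m; with linear curves that's a triangle of height MEC(Q_m).
DWL = ½ × 4.5348 × 33.9973 = 77.0855.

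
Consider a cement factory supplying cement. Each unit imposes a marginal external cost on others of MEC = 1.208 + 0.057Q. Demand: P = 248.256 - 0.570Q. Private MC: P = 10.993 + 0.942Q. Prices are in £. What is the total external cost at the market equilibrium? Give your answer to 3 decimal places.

Market equilibrium (private): 10.993 + 0.942Q = 248.256 - 0.570Q → Q_m = 156.9200.
Total external cost = ∫₀^{Q_m} (1.208 + 0.057Q) dQ = 1.208×156.9200 + ½×0.057×156.9200² = 891.3401.

£891.340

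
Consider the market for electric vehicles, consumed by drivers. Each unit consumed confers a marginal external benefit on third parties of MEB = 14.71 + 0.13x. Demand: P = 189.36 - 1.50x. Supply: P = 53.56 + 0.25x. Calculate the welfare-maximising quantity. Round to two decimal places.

x* = 92.91

Social marginal benefit = demand + MEB = 204.07 - 1.37x.
Set SMB = MC: 204.07 - 1.37x = 53.56 + 0.25x → x* = 92.9074.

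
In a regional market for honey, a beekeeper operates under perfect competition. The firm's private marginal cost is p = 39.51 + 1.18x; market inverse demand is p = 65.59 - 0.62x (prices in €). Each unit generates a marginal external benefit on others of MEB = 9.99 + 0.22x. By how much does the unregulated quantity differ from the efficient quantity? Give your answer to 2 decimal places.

Market equilibrium (private): 39.51 + 1.18x = 65.59 - 0.62x → x_m = 14.4889.
Social marginal cost = private MC − MEB = 29.52 + 0.96x.
Set SMC = demand: 29.52 + 0.96x = 65.59 - 0.62x → x* = 22.8291.
Gap = |14.4889 − 22.8291| = 8.3402.

8.34 units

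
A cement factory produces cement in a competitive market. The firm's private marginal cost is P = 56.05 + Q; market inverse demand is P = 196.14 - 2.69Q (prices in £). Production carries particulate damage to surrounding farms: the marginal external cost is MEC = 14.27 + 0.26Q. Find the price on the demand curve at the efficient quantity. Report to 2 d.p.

Social marginal cost = private MC + MEC = 70.32 + 1.26Q.
Set SMC = demand: 70.32 + 1.26Q = 196.14 - 2.69Q → Q* = 31.8532.
Consumer price on the demand curve at Q*: 196.14 − 2.69×31.8532 = 110.4549.

P = £110.45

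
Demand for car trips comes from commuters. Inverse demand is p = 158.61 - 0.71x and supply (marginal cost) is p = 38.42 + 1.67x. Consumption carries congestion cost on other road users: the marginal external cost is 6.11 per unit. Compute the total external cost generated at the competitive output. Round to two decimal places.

Market equilibrium (private): 38.42 + 1.67x = 158.61 - 0.71x → x_m = 50.5000.
Total external cost = MEC × x_m = 6.11 × 50.5000 = 308.5550.

308.56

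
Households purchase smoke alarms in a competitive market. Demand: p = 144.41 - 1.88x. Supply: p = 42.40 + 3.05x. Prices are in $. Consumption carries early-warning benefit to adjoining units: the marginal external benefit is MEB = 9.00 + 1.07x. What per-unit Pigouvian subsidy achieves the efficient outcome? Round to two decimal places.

subsidy = $39.77 per unit

Social marginal benefit = demand + MEB = 153.41 - 0.81x.
Set SMB = MC: 153.41 - 0.81x = 42.40 + 3.05x → x* = 28.7591.
The Pigouvian subsidy equals MEB at x*: 9.00 + 1.07×28.7591 = 39.7722.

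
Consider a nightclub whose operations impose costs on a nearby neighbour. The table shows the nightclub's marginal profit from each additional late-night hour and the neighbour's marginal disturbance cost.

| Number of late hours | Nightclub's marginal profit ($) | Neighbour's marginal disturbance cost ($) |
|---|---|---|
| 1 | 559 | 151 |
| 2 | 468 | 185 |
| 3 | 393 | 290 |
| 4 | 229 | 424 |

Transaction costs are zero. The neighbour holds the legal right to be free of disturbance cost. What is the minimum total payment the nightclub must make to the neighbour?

Efficient level: marginal profit ≥ marginal disturbance cost through level 3, so k* = 3.
With the neighbour holding the right, the nightclub must at least compensate total damage at k*: 151 + 185 + 290 = 626.

$626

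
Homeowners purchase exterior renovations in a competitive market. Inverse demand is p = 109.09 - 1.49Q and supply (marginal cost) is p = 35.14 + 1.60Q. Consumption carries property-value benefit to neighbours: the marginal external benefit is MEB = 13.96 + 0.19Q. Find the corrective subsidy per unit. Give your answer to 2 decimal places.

subsidy = 19.72 per unit

Social marginal benefit = demand + MEB = 123.05 - 1.30Q.
Set SMB = MC: 123.05 - 1.30Q = 35.14 + 1.60Q → Q* = 30.3138.
The Pigouvian subsidy equals MEB at Q*: 13.96 + 0.19×30.3138 = 19.7196.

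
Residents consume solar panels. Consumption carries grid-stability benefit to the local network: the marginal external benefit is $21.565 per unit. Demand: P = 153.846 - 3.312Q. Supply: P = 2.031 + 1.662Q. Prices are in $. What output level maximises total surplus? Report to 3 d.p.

Social marginal benefit = demand + MEB = 175.411 - 3.312Q.
Set SMB = MC: 175.411 - 3.312Q = 2.031 + 1.662Q → Q* = 34.8573.

Q* = 34.857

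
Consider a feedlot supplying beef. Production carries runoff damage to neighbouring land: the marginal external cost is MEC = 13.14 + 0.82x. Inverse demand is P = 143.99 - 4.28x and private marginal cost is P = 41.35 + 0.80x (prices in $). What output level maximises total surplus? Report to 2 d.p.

x* = 15.17

Social marginal cost = private MC + MEC = 54.49 + 1.62x.
Set SMC = demand: 54.49 + 1.62x = 143.99 - 4.28x → x* = 15.1695.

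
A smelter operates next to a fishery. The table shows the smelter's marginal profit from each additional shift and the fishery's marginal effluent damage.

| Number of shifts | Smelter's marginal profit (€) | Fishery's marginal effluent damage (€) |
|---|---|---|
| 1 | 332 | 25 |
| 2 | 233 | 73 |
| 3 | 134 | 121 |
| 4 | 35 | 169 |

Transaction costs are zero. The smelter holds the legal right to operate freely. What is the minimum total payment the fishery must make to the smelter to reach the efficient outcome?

Left alone the smelter would choose level 4 (marginal profit stays positive).
Efficient level: k* = 3 (marginal profit ≥ marginal effluent damage through 3).
The fishery must at least cover the smelter's forgone profit from cutting 4→3: 35 = 35.

€35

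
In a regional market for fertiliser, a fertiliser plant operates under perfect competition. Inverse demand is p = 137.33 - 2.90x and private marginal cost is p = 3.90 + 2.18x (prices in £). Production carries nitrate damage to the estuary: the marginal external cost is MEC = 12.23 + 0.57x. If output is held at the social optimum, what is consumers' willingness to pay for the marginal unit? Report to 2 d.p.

Social marginal cost = private MC + MEC = 16.13 + 2.75x.
Set SMC = demand: 16.13 + 2.75x = 137.33 - 2.90x → x* = 21.4513.
Consumer price on the demand curve at x*: 137.33 − 2.90×21.4513 = 75.1212.

P = £75.12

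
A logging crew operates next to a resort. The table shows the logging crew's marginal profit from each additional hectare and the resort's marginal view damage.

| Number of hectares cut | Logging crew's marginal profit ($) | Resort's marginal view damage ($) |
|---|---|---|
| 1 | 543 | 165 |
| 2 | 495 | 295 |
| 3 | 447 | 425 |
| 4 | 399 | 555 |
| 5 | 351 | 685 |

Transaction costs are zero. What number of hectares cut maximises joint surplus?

3

Bargaining reaches the level where marginal profit last exceeds marginal view damage.
That holds through level 3 (447 ≥ 425) but not at 4 (399 < 555).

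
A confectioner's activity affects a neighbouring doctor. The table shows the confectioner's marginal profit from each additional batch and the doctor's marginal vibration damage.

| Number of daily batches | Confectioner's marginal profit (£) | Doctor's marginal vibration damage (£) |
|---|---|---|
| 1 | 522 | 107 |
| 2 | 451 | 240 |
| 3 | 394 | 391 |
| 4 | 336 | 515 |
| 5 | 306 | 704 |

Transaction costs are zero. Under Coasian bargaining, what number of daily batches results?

Bargaining reaches the level where marginal profit last exceeds marginal vibration damage.
That holds through level 3 (394 ≥ 391) but not at 4 (336 < 515).

3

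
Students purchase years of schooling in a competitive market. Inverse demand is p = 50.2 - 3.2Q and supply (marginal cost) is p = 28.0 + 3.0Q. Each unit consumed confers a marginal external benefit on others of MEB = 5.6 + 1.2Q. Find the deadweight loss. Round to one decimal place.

DWL = 9.8

Market equilibrium (private): 28.0 + 3.0Q = 50.2 - 3.2Q → Q_m = 3.5806.
Social marginal benefit = demand + MEB = 55.8 - 2.0Q.
Set SMB = MC: 55.8 - 2.0Q = 28.0 + 3.0Q → Q* = 5.5600.
Between Q* and Q_m the wedge SMB − MC runs linearly from 0 to MEB(Q_m), so the loss is a triangle.
DWL = ½ × 1.9794 × 9.8968 = 9.7949.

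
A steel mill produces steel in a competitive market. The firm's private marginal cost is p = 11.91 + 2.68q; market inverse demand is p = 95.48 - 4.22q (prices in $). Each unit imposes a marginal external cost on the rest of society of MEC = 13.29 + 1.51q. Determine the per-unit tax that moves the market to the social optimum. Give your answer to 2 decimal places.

tax = $25.91 per unit

Social marginal cost = private MC + MEC = 25.20 + 4.19q.
Set SMC = demand: 25.20 + 4.19q = 95.48 - 4.22q → q* = 8.3567.
The Pigouvian tax equals MEC at q*: 13.29 + 1.51×8.3567 = 25.9086.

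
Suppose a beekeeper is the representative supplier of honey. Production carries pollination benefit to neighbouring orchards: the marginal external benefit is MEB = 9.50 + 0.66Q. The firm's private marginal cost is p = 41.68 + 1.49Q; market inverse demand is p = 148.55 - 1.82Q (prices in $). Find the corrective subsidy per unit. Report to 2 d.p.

Social marginal cost = private MC − MEB = 32.18 + 0.83Q.
Set SMC = demand: 32.18 + 0.83Q = 148.55 - 1.82Q → Q* = 43.9132.
The Pigouvian subsidy equals MEB at Q*: 9.50 + 0.66×43.9132 = 38.4827.

subsidy = $38.48 per unit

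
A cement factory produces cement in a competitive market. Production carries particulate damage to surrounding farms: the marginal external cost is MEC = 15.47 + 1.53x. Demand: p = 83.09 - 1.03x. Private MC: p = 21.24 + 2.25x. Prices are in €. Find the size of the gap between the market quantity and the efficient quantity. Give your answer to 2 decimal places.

9.21 units

Market equilibrium (private): 21.24 + 2.25x = 83.09 - 1.03x → x_m = 18.8567.
Social marginal cost = private MC + MEC = 36.71 + 3.78x.
Set SMC = demand: 36.71 + 3.78x = 83.09 - 1.03x → x* = 9.6424.
Gap = |18.8567 − 9.6424| = 9.2143.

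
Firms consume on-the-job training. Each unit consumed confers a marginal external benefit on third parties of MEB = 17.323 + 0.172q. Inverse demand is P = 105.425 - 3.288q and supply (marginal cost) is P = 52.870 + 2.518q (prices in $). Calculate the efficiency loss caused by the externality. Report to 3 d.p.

DWL = $31.634

Market equilibrium (private): 52.870 + 2.518q = 105.425 - 3.288q → q_m = 9.0518.
Social marginal benefit = demand + MEB = 122.748 - 3.116q.
Set SMB = MC: 122.748 - 3.116q = 52.870 + 2.518q → q* = 12.4029.
The welfare-loss triangle has base |q_m − q*| and height MEB(q_m) (the vertical gap between SMB and MC is zero at q* and MEB at q_m).
DWL = ½ × 3.3511 × 18.8799 = 31.6342.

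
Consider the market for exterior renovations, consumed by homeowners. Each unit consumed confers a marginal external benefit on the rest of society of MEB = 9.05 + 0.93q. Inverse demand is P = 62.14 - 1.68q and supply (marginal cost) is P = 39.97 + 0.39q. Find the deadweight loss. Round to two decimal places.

DWL = 158.51

Market equilibrium (private): 39.97 + 0.39q = 62.14 - 1.68q → q_m = 10.7101.
Social marginal benefit = demand + MEB = 71.19 - 0.75q.
Set SMB = MC: 71.19 - 0.75q = 39.97 + 0.39q → q* = 27.3860.
The welfare-loss triangle has base |q_m − q*| and height MEB(q_m) (the vertical gap between SMB and MC is zero at q* and MEB at q_m).
DWL = ½ × 16.6759 × 19.0104 = 158.5078.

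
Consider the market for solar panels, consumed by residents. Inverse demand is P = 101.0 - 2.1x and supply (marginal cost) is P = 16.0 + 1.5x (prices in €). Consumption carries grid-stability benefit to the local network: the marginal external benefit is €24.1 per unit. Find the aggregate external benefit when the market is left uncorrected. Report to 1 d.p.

Market equilibrium (private): 16.0 + 1.5x = 101.0 - 2.1x → x_m = 23.6111.
Total external benefit = MEB × x_m = 24.1 × 23.6111 = 569.0275.

€569.0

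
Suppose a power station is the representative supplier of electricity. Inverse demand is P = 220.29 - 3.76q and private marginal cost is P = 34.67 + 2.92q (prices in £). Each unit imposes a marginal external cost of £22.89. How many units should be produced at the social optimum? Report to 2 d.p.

q* = 24.36

Social marginal cost = private MC + MEC = 57.56 + 2.92q.
Set SMC = demand: 57.56 + 2.92q = 220.29 - 3.76q → q* = 24.3608.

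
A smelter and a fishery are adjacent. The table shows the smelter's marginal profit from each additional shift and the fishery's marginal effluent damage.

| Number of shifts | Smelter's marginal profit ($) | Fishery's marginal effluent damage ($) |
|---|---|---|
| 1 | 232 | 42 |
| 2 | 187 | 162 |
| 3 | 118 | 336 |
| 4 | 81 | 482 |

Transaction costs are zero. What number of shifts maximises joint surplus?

Bargaining reaches the level where marginal profit last exceeds marginal effluent damage.
That holds through level 2 (187 ≥ 162) but not at 3 (118 < 336).

2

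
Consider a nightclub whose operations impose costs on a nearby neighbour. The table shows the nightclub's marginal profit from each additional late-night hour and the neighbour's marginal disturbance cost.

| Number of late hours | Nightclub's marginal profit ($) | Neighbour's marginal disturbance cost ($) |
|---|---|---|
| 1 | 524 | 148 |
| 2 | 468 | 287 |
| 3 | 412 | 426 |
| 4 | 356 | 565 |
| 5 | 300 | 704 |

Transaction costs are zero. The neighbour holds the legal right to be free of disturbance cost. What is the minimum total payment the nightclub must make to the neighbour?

Efficient level: marginal profit ≥ marginal disturbance cost through level 2, so k* = 2.
With the neighbour holding the right, the nightclub must at least compensate total damage at k*: 148 + 287 = 435.

$435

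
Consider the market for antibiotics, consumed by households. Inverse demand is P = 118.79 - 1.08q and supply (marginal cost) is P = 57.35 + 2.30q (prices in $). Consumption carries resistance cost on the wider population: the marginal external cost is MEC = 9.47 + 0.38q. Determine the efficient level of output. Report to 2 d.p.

Social marginal benefit = demand − MEC = 109.32 - 1.46q.
Set SMB = MC: 109.32 - 1.46q = 57.35 + 2.30q → q* = 13.8218.

q* = 13.82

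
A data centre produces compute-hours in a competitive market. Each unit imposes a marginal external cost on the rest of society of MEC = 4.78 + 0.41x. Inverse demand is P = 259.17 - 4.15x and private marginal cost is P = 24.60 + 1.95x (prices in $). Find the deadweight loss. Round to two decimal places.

DWL = $32.42

Market equilibrium (private): 24.60 + 1.95x = 259.17 - 4.15x → x_m = 38.4541.
Social marginal cost = private MC + MEC = 29.38 + 2.36x.
Set SMC = demand: 29.38 + 2.36x = 259.17 - 4.15x → x* = 35.2980.
The loss is the area between SMC and demand from x* to x_m; with linear curves that's a triangle of height MEC(x_m).
DWL = ½ × 3.1561 × 20.5462 = 32.4229.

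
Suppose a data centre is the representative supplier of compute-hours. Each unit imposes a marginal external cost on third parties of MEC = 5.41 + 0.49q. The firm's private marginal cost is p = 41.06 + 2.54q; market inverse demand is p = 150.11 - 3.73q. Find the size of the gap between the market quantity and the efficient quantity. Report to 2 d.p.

Market equilibrium (private): 41.06 + 2.54q = 150.11 - 3.73q → q_m = 17.3923.
Social marginal cost = private MC + MEC = 46.47 + 3.03q.
Set SMC = demand: 46.47 + 3.03q = 150.11 - 3.73q → q* = 15.3314.
Gap = |17.3923 − 15.3314| = 2.0609.

2.06 units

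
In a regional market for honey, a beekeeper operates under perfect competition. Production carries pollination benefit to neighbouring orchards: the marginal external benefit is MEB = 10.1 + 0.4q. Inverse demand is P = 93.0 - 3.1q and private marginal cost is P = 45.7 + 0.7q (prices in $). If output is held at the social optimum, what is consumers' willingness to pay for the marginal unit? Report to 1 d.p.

P = $40.7

Social marginal cost = private MC − MEB = 35.6 + 0.3q.
Set SMC = demand: 35.6 + 0.3q = 93.0 - 3.1q → q* = 16.8824.
Consumer price on the demand curve at q*: 93.0 − 3.1×16.8824 = 40.6646.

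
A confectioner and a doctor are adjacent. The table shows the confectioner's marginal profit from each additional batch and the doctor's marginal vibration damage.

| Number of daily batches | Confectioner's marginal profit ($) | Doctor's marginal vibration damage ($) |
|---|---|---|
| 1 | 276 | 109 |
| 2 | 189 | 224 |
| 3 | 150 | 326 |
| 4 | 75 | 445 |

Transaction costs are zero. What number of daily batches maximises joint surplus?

Bargaining reaches the level where marginal profit last exceeds marginal vibration damage.
That holds through level 1 (276 ≥ 109) but not at 2 (189 < 224).

1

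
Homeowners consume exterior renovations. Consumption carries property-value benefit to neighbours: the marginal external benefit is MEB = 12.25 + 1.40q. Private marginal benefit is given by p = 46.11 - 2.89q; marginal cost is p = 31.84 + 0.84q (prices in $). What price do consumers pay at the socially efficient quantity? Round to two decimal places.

Social marginal benefit = demand + MEB = 58.36 - 1.49q.
Set SMB = MC: 58.36 - 1.49q = 31.84 + 0.84q → q* = 11.3820.
Consumer price on the demand curve at q*: 46.11 − 2.89×11.3820 = 13.2160.

P = $13.22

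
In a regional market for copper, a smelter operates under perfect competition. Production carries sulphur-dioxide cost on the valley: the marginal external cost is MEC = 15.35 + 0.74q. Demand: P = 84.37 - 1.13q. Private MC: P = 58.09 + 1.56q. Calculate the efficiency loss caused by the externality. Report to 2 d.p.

Market equilibrium (private): 58.09 + 1.56q = 84.37 - 1.13q → q_m = 9.7695.
Social marginal cost = private MC + MEC = 73.44 + 2.30q.
Set SMC = demand: 73.44 + 2.30q = 84.37 - 1.13q → q* = 3.1866.
The welfare-loss triangle has base |q_m − q*| and height MEC(q_m) (the vertical gap between SMC and demand is zero at q* and MEC at q_m).
DWL = ½ × 6.5829 × 22.5794 = 74.3190.

DWL = 74.32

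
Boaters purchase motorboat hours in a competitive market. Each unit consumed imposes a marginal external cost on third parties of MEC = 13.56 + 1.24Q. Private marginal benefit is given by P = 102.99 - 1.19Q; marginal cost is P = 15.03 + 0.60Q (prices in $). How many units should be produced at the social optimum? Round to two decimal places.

Q* = 24.55

Social marginal benefit = demand − MEC = 89.43 - 2.43Q.
Set SMB = MC: 89.43 - 2.43Q = 15.03 + 0.60Q → Q* = 24.5545.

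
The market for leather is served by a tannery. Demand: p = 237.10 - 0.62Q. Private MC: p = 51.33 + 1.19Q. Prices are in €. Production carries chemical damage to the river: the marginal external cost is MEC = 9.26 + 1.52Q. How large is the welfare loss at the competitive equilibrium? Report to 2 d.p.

DWL = €4101.02

Market equilibrium (private): 51.33 + 1.19Q = 237.10 - 0.62Q → Q_m = 102.6354.
Social marginal cost = private MC + MEC = 60.59 + 2.71Q.
Set SMC = demand: 60.59 + 2.71Q = 237.10 - 0.62Q → Q* = 53.0060.
Between Q* and Q_m the wedge SMC − demand runs linearly from 0 to MEC(Q_m), so the loss is a triangle.
DWL = ½ × 49.6294 × 165.2657 = 4101.0188.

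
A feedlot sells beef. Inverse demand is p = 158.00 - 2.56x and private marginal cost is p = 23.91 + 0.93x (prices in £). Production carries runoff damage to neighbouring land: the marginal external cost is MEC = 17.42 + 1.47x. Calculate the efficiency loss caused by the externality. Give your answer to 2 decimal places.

Market equilibrium (private): 23.91 + 0.93x = 158.00 - 2.56x → x_m = 38.4212.
Social marginal cost = private MC + MEC = 41.33 + 2.40x.
Set SMC = demand: 41.33 + 2.40x = 158.00 - 2.56x → x* = 23.5222.
The loss is the area between SMC and demand from x* to x_m; with linear curves that's a triangle of height MEC(x_m).
DWL = ½ × 14.8990 × 73.8992 = 550.5121.

DWL = £550.51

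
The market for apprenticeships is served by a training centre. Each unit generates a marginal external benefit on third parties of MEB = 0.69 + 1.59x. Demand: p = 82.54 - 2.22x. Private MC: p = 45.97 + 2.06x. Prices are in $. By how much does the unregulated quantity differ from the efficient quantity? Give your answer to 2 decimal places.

Market equilibrium (private): 45.97 + 2.06x = 82.54 - 2.22x → x_m = 8.5444.
Social marginal cost = private MC − MEB = 45.28 + 0.47x.
Set SMC = demand: 45.28 + 0.47x = 82.54 - 2.22x → x* = 13.8513.
Gap = |8.5444 − 13.8513| = 5.3069.

5.31 units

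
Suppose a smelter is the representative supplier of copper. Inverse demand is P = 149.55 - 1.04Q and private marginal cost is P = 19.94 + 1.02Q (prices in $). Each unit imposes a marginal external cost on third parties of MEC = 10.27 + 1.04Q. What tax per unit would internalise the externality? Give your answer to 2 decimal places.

Social marginal cost = private MC + MEC = 30.21 + 2.06Q.
Set SMC = demand: 30.21 + 2.06Q = 149.55 - 1.04Q → Q* = 38.4968.
The Pigouvian tax equals MEC at Q*: 10.27 + 1.04×38.4968 = 50.3067.

tax = $50.31 per unit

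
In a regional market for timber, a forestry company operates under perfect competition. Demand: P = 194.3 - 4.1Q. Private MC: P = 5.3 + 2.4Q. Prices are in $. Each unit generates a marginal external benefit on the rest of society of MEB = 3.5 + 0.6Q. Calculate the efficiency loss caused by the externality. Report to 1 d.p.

Market equilibrium (private): 5.3 + 2.4Q = 194.3 - 4.1Q → Q_m = 29.0769.
Social marginal cost = private MC − MEB = 1.8 + 1.8Q.
Set SMC = demand: 1.8 + 1.8Q = 194.3 - 4.1Q → Q* = 32.6271.
Between Q* and Q_m the wedge demand − SMC runs linearly from 0 to MEB(Q_m), so the loss is a triangle.
DWL = ½ × 3.5502 × 20.9462 = 37.1816.

DWL = $37.2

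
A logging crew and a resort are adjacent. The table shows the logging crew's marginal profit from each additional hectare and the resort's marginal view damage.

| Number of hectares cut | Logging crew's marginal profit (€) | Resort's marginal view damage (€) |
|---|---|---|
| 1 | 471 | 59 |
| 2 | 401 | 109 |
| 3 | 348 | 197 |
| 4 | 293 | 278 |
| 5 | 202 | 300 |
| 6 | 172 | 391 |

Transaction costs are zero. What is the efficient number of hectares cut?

4

Bargaining reaches the level where marginal profit last exceeds marginal view damage.
That holds through level 4 (293 ≥ 278) but not at 5 (202 < 300).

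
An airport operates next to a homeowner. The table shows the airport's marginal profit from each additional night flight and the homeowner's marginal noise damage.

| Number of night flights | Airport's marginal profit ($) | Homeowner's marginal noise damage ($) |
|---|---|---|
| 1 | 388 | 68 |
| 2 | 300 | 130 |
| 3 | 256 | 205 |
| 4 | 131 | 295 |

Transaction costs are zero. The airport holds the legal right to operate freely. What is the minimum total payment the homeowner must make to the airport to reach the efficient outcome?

Left alone the airport would choose level 4 (marginal profit stays positive).
Efficient level: k* = 3 (marginal profit ≥ marginal noise damage through 3).
The homeowner must at least cover the airport's forgone profit from cutting 4→3: 131 = 131.

$131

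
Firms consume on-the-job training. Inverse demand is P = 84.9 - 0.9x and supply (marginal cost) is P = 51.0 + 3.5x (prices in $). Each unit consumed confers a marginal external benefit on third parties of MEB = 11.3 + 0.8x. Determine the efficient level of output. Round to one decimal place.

x* = 12.6

Social marginal benefit = demand + MEB = 96.2 - 0.1x.
Set SMB = MC: 96.2 - 0.1x = 51.0 + 3.5x → x* = 12.5556.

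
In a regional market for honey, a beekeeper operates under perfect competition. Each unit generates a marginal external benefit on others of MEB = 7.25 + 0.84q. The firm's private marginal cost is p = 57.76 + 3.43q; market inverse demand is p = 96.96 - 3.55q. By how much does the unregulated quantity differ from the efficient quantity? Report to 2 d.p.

Market equilibrium (private): 57.76 + 3.43q = 96.96 - 3.55q → q_m = 5.6160.
Social marginal cost = private MC − MEB = 50.51 + 2.59q.
Set SMC = demand: 50.51 + 2.59q = 96.96 - 3.55q → q* = 7.5651.
Gap = |5.6160 − 7.5651| = 1.9491.

1.95 units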